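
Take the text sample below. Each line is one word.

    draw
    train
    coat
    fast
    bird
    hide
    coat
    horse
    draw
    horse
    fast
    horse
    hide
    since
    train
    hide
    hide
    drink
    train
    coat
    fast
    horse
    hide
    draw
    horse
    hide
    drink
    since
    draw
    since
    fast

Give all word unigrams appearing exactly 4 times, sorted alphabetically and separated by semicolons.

draw; fast

Unigram counts meeting the condition (exactly 4 times):
  draw: 4
  fast: 4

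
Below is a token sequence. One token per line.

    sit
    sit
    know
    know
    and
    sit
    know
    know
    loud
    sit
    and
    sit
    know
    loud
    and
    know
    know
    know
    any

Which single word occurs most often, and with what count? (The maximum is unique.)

"know", 8 times

Unigram frequencies (highest first):
  know: 8
  sit: 5
  and: 3
  loud: 2
  any: 1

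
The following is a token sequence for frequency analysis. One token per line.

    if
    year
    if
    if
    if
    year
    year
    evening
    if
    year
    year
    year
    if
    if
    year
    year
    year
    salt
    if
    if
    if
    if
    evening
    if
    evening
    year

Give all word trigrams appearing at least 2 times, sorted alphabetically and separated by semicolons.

Trigram counts meeting the condition (at least 2 times):
  if if if: 3
  if if year: 2
  if year year: 3
  year if if: 2
  year year year: 2

if if if; if if year; if year year; year if if; year year year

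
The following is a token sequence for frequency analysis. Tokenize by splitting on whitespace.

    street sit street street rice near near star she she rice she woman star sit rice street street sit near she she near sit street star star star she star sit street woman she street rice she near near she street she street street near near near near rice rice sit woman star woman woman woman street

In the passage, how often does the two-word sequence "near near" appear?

Scanning the 56 overlapping bigram windows for "near near":
  position 6–7: near near
  position 38–39: near near
  position 45–46: near near
  position 46–47: near near
  position 47–48: near near

5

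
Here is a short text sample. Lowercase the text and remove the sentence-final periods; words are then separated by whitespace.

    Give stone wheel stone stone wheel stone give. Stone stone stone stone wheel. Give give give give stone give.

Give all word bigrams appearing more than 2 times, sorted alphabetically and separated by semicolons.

give give; give stone; stone stone; stone wheel

Bigram counts meeting the condition (more than 2 times):
  give give: 3
  give stone: 3
  stone stone: 4
  stone wheel: 3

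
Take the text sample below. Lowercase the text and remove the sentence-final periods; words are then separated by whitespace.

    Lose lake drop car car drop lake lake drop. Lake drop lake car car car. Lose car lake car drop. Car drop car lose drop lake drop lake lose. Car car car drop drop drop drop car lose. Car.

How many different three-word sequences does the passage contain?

28

39 tokens → 37 trigram windows in total.
Repeated trigrams (each contributes count−1 duplicates):
  lake drop lake: 3
  car car car: 2
  car car drop: 2
  car drop car: 2
  car lose car: 2
  drop car lose: 2
  drop drop drop: 2
  drop lake drop: 2
9 duplicate windows → 37 − 9 = 28 distinct.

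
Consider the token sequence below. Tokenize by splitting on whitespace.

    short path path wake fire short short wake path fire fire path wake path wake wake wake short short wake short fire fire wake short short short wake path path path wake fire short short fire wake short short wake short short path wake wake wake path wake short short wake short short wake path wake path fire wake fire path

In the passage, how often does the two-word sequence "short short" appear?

9

Scanning the 60 overlapping bigram windows for "short short":
  position 6–7: short short
  position 18–19: short short
  position 25–26: short short
  position 26–27: short short
  position 34–35: short short
  position 38–39: short short
  position 41–42: short short
  position 49–50: short short
  position 52–53: short short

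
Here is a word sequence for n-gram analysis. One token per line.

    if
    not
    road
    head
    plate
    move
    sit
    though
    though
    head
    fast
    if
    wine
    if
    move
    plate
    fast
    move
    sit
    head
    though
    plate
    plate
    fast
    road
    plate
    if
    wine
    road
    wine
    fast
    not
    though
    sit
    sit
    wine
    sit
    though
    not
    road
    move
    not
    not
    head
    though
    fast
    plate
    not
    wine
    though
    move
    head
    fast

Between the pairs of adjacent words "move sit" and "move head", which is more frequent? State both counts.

"move sit" (2 vs 1)

"move sit": 2 occurrences
"move head": 1 occurrence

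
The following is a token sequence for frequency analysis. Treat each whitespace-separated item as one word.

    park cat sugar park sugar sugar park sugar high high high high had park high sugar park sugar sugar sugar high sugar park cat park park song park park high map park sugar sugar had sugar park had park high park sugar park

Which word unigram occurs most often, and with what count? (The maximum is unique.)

"park", 15 times

Unigram frequencies (highest first):
  park: 15
  sugar: 13
  high: 8
  had: 3
  cat: 2
  song: 1
  … (1 more, each ≤ 1)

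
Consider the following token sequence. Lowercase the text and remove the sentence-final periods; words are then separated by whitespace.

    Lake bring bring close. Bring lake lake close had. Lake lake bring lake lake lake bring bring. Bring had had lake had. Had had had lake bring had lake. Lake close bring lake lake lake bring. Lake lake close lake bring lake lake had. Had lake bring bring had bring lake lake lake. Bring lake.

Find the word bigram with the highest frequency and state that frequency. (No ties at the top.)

"lake lake", 11 times

Bigram frequencies (highest first):
  lake lake: 11
  lake bring: 8
  bring lake: 7
  had lake: 5
  had had: 5
  bring bring: 4
  … (8 more, each ≤ 3)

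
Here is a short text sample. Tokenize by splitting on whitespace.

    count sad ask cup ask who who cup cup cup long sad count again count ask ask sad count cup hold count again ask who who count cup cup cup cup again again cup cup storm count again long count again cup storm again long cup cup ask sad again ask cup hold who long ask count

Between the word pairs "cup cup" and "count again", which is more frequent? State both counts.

"cup cup" (7 vs 4)

"cup cup": 7 occurrences
"count again": 4 occurrences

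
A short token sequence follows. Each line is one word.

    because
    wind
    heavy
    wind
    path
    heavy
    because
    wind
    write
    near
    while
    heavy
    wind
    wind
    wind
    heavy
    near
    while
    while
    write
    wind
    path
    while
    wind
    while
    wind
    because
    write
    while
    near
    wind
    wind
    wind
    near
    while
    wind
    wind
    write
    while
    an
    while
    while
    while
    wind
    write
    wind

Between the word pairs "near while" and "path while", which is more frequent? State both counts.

"near while": 3 occurrences
"path while": 1 occurrence

"near while" (3 vs 1)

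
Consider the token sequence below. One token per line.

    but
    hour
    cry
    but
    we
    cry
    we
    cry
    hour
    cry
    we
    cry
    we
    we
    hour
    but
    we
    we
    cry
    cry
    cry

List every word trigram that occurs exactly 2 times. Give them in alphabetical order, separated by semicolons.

cry we cry; we cry we

Trigram counts meeting the condition (exactly 2 times):
  cry we cry: 2
  we cry we: 2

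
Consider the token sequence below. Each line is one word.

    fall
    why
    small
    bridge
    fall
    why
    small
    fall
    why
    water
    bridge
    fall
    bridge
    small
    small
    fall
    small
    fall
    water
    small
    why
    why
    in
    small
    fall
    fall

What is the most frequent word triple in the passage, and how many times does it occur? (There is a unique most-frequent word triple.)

"fall why small", 2 times

Trigram frequencies (highest first):
  fall why small: 2
  why small bridge: 1
  small bridge fall: 1
  bridge fall why: 1
  why small fall: 1
  small fall why: 1
  … (17 more, each ≤ 1)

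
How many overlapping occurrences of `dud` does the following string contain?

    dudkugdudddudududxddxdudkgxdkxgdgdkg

6

Sliding a length-3 window over the 36 characters (34 positions):
  position 1–3: dud
  position 7–9: dud
  position 11–13: dud
  position 13–15: dud
  position 15–17: dud
  position 22–24: dud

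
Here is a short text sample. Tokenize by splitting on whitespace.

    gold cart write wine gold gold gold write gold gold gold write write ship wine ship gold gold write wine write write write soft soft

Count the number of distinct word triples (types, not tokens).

25 tokens → 23 trigram windows in total.
Repeated trigrams (each contributes count−1 duplicates):
  gold gold write: 3
  gold gold gold: 2
3 duplicate windows → 23 − 3 = 20 distinct.

20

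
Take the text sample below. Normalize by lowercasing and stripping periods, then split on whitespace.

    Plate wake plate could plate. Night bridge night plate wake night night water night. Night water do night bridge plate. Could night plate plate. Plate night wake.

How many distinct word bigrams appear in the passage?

27 tokens → 26 bigram windows in total.
Repeated bigrams (each contributes count−1 duplicates):
  night bridge: 2
  night night: 2
  night plate: 2
  night water: 2
  plate could: 2
  plate night: 2
  plate plate: 2
  plate wake: 2
8 duplicate windows → 26 − 8 = 18 distinct.

18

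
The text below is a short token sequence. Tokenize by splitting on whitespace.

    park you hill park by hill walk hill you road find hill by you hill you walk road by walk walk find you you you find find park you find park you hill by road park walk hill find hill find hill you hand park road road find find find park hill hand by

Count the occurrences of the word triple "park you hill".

2

Scanning the 52 overlapping trigram windows for "park you hill":
  position 1–3: park you hill
  position 31–33: park you hill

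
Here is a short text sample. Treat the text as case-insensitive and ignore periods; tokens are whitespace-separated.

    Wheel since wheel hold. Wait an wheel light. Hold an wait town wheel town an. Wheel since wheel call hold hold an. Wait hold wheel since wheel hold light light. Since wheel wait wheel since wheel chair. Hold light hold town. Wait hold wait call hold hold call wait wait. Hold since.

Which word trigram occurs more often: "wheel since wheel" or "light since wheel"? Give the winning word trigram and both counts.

"wheel since wheel": 4 occurrences
"light since wheel": 1 occurrence

"wheel since wheel" (4 vs 1)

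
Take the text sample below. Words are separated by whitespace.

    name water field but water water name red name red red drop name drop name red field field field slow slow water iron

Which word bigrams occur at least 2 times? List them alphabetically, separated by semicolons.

Bigram counts meeting the condition (at least 2 times):
  drop name: 2
  field field: 2
  name red: 3

drop name; field field; name red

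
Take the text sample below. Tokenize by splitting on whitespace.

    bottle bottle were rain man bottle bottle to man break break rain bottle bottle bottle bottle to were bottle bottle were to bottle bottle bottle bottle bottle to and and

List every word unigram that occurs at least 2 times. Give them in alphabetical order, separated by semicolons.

Unigram counts meeting the condition (at least 2 times):
  and: 2
  bottle: 15
  break: 2
  man: 2
  rain: 2
  to: 4
  were: 3

and; bottle; break; man; rain; to; were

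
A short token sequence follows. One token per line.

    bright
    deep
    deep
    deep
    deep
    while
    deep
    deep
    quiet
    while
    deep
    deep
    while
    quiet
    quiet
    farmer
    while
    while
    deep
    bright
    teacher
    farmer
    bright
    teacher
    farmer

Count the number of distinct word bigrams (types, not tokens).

25 tokens → 24 bigram windows in total.
Repeated bigrams (each contributes count−1 duplicates):
  deep deep: 5
  while deep: 3
  bright teacher: 2
  deep while: 2
  teacher farmer: 2
9 duplicate windows → 24 − 9 = 15 distinct.

15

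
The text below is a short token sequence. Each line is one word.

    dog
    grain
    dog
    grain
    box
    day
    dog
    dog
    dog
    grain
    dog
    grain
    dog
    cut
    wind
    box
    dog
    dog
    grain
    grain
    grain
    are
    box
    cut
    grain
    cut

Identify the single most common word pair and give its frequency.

Bigram frequencies (highest first):
  dog grain: 5
  grain dog: 3
  dog dog: 3
  grain grain: 2
  grain box: 1
  box day: 1
  … (10 more, each ≤ 1)

"dog grain", 5 times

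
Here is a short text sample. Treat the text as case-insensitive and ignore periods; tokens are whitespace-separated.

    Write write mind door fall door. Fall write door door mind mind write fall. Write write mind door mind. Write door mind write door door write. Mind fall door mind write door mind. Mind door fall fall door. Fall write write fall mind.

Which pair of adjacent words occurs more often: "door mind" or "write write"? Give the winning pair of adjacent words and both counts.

"door mind": 5 occurrences
"write write": 3 occurrences

"door mind" (5 vs 3)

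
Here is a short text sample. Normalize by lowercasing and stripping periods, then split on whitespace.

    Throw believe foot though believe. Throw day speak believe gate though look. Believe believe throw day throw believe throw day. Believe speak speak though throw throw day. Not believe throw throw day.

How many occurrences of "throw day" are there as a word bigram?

5

Scanning the 31 overlapping bigram windows for "throw day":
  position 6–7: throw day
  position 15–16: throw day
  position 19–20: throw day
  position 26–27: throw day
  position 31–32: throw day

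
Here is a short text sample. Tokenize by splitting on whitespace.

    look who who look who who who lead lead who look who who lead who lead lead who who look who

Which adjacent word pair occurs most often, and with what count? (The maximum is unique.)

Bigram frequencies (highest first):
  who who: 5
  look who: 4
  who look: 3
  who lead: 3
  lead who: 3
  lead lead: 2

"who who", 5 times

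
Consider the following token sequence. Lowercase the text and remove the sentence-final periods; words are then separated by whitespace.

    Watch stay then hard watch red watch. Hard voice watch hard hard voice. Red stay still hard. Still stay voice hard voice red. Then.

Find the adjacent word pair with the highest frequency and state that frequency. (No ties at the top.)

"hard voice", 3 times

Bigram frequencies (highest first):
  hard voice: 3
  watch hard: 2
  voice red: 2
  watch stay: 1
  stay then: 1
  then hard: 1
  … (13 more, each ≤ 1)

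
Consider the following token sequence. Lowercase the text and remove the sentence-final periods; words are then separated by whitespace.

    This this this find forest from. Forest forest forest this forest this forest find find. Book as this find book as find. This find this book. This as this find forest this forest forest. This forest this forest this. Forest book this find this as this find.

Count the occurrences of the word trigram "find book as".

Scanning the 45 overlapping trigram windows for "find book as":
  position 15–17: find book as
  position 19–21: find book as

2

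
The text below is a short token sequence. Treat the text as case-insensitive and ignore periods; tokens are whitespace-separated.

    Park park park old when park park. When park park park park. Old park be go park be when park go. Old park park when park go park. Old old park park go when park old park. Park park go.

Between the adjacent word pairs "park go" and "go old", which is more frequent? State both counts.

"park go" (4 vs 1)

"park go": 4 occurrences
"go old": 1 occurrence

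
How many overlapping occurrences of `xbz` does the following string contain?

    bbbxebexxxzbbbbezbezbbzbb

0

Sliding a length-3 window over the 25 characters (23 positions):
  (no match at any position)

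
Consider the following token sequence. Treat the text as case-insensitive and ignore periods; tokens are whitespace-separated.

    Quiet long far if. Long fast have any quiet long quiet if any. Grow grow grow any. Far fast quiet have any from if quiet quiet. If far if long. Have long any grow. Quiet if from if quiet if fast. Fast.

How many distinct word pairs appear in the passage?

30

42 tokens → 41 bigram windows in total.
Repeated bigrams (each contributes count−1 duplicates):
  quiet if: 4
  any grow: 2
  far if: 2
  from if: 2
  grow grow: 2
  have any: 2
  if long: 2
  if quiet: 2
  … (1 more repeated)
11 duplicate windows → 41 − 11 = 30 distinct.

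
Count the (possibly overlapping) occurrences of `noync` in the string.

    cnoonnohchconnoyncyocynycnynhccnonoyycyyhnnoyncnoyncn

Sliding a length-5 window over the 53 characters (49 positions):
  position 14–18: noync
  position 43–47: noync
  position 48–52: noync

3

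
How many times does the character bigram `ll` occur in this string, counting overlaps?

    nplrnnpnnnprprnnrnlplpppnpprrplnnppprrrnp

0

Sliding a length-2 window over the 41 characters (40 positions):
  (no match at any position)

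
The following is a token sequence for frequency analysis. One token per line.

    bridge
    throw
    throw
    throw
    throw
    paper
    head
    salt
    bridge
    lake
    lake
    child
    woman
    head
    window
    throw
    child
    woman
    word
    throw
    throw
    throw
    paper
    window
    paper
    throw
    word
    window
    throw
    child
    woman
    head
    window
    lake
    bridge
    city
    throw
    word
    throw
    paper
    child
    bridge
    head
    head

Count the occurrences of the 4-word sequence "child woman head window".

2

Scanning the 41 overlapping 4-gram windows for "child woman head window":
  position 12–15: child woman head window
  position 30–33: child woman head window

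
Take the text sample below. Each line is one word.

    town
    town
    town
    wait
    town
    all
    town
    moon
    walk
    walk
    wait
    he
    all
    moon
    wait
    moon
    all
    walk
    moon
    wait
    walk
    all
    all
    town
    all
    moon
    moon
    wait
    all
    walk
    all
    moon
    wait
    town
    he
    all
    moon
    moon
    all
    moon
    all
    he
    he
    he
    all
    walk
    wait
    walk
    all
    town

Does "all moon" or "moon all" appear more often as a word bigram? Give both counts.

"all moon" (5 vs 3)

"all moon": 5 occurrences
"moon all": 3 occurrences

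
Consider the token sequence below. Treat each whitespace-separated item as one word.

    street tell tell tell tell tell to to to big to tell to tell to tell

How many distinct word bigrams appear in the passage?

7

16 tokens → 15 bigram windows in total.
Repeated bigrams (each contributes count−1 duplicates):
  tell tell: 4
  tell to: 3
  to tell: 3
  to to: 2
8 duplicate windows → 15 − 8 = 7 distinct.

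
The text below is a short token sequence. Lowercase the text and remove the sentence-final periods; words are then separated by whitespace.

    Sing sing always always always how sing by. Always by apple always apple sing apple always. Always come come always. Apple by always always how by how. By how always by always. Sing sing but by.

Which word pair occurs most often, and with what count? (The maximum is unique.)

Bigram frequencies (highest first):
  always always: 4
  by always: 3
  sing sing: 2
  always how: 2
  always by: 2
  apple always: 2
  … (17 more, each ≤ 2)

"always always", 4 times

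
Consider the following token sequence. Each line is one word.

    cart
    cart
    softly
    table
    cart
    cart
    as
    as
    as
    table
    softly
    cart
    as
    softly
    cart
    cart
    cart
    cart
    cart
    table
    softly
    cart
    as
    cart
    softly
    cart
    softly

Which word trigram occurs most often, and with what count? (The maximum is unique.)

Trigram frequencies (highest first):
  cart cart cart: 3
  table softly cart: 2
  softly cart as: 2
  cart cart softly: 1
  cart softly table: 1
  softly table cart: 1
  … (15 more, each ≤ 1)

"cart cart cart", 3 times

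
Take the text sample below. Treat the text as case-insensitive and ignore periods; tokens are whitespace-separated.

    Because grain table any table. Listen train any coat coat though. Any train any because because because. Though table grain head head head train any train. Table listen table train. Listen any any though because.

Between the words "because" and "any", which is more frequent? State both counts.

"because": 5 occurrences
"any": 7 occurrences

"any" (7 vs 5)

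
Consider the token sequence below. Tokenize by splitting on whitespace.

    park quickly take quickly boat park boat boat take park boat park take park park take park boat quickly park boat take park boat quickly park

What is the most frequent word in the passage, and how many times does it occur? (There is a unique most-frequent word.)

"park", 10 times

Unigram frequencies (highest first):
  park: 10
  boat: 7
  take: 5
  quickly: 4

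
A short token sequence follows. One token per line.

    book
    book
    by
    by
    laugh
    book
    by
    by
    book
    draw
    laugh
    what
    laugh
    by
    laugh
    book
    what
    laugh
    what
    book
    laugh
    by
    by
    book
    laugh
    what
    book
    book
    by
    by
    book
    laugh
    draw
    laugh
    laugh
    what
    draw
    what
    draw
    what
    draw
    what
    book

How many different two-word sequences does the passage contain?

43 tokens → 42 bigram windows in total.
Repeated bigrams (each contributes count−1 duplicates):
  by by: 4
  laugh what: 4
  book by: 3
  book laugh: 3
  by book: 3
  draw what: 3
  what book: 3
  what draw: 3
  … (6 more repeated)
24 duplicate windows → 42 − 24 = 18 distinct.

18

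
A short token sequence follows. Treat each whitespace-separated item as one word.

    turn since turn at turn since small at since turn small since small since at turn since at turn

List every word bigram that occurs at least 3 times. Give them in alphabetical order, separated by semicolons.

Bigram counts meeting the condition (at least 3 times):
  at turn: 3
  turn since: 3

at turn; turn since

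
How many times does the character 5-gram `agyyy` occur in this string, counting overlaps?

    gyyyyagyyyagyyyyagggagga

2

Sliding a length-5 window over the 24 characters (20 positions):
  position 6–10: agyyy
  position 11–15: agyyy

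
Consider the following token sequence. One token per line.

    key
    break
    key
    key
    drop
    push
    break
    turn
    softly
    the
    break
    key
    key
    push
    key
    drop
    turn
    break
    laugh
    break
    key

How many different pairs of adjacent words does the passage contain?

21 tokens → 20 bigram windows in total.
Repeated bigrams (each contributes count−1 duplicates):
  break key: 3
  key drop: 2
  key key: 2
4 duplicate windows → 20 − 4 = 16 distinct.

16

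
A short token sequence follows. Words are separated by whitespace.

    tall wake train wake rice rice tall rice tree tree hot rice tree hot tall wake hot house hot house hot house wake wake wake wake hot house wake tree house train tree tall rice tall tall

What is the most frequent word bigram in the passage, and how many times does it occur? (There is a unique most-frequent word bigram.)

Bigram frequencies (highest first):
  hot house: 4
  wake wake: 3
  tall wake: 2
  rice tall: 2
  tall rice: 2
  rice tree: 2
  … (17 more, each ≤ 2)

"hot house", 4 times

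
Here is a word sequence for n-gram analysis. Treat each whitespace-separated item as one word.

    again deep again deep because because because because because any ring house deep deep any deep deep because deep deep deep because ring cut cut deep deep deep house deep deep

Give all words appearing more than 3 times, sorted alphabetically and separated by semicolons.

because; deep

Unigram counts meeting the condition (more than 3 times):
  because: 7
  deep: 14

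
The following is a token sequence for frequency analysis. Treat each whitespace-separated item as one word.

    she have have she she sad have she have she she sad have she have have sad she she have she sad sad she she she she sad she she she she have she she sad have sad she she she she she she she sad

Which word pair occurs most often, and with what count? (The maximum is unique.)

Bigram frequencies (highest first):
  she she: 16
  have she: 6
  she sad: 6
  she have: 5
  sad she: 4
  sad have: 3
  … (3 more, each ≤ 2)

"she she", 16 times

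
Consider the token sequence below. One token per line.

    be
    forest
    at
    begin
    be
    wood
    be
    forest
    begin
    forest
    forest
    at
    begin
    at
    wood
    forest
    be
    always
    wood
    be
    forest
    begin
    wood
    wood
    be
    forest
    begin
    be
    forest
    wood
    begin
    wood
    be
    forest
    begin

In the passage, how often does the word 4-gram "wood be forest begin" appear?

Scanning the 32 overlapping 4-gram windows for "wood be forest begin":
  position 6–9: wood be forest begin
  position 19–22: wood be forest begin
  position 24–27: wood be forest begin
  position 32–35: wood be forest begin

4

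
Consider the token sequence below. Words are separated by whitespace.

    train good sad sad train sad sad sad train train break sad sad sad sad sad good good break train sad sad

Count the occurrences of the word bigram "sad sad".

8

Scanning the 21 overlapping bigram windows for "sad sad":
  position 3–4: sad sad
  position 6–7: sad sad
  position 7–8: sad sad
  position 12–13: sad sad
  position 13–14: sad sad
  position 14–15: sad sad
  position 15–16: sad sad
  position 21–22: sad sad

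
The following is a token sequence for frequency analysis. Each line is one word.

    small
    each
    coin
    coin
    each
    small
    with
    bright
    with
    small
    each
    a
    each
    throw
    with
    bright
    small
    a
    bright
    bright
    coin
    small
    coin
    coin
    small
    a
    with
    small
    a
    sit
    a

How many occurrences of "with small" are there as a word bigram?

Scanning the 30 overlapping bigram windows for "with small":
  position 9–10: with small
  position 27–28: with small

2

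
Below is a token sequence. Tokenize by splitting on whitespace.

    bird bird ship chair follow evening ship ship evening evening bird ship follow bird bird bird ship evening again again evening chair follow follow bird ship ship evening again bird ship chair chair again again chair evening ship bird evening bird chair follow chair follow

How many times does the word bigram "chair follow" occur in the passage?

Scanning the 44 overlapping bigram windows for "chair follow":
  position 4–5: chair follow
  position 22–23: chair follow
  position 42–43: chair follow
  position 44–45: chair follow

4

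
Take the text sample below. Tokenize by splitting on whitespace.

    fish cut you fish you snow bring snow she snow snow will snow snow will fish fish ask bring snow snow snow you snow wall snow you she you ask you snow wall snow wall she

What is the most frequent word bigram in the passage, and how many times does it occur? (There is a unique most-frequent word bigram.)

Bigram frequencies (highest first):
  snow snow: 4
  you snow: 3
  snow wall: 3
  bring snow: 2
  snow will: 2
  snow you: 2
  … (18 more, each ≤ 2)

"snow snow", 4 times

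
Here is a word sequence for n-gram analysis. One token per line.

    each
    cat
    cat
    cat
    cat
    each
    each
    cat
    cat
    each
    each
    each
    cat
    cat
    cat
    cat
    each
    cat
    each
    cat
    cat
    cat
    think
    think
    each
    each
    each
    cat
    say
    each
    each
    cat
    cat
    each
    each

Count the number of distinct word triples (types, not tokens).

15

35 tokens → 33 trigram windows in total.
Repeated trigrams (each contributes count−1 duplicates):
  cat cat cat: 5
  each cat cat: 5
  cat cat each: 4
  each each cat: 4
  cat each each: 3
  cat each cat: 2
  each each each: 2
18 duplicate windows → 33 − 18 = 15 distinct.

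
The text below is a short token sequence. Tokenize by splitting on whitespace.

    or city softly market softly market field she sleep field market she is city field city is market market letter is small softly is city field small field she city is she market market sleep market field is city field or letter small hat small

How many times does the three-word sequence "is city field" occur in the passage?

3

Scanning the 43 overlapping trigram windows for "is city field":
  position 13–15: is city field
  position 24–26: is city field
  position 38–40: is city field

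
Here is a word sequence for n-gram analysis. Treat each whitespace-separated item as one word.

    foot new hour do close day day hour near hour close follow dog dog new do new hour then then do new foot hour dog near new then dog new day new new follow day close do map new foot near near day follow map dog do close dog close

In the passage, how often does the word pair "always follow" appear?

Scanning the 49 overlapping bigram windows for "always follow":
  (none found)

0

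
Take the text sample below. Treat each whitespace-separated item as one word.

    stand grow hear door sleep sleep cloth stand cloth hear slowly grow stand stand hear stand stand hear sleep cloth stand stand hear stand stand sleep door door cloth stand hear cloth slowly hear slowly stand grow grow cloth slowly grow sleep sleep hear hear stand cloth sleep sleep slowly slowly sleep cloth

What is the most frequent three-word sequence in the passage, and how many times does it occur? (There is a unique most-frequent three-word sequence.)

Trigram frequencies (highest first):
  stand stand hear: 3
  sleep cloth stand: 2
  stand hear stand: 2
  hear stand stand: 2
  stand grow hear: 1
  grow hear door: 1
  … (40 more, each ≤ 1)

"stand stand hear", 3 times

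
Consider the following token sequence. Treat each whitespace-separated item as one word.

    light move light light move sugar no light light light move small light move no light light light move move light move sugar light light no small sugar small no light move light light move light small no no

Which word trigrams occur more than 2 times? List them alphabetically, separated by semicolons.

light light move; light move light

Trigram counts meeting the condition (more than 2 times):
  light light move: 4
  light move light: 3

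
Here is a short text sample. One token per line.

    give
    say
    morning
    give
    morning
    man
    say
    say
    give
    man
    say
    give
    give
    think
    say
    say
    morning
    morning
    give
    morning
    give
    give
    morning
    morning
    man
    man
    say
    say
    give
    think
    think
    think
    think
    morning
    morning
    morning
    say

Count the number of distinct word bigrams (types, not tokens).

17

37 tokens → 36 bigram windows in total.
Repeated bigrams (each contributes count−1 duplicates):
  morning morning: 4
  give morning: 3
  man say: 3
  morning give: 3
  say give: 3
  say say: 3
  think think: 3
  give give: 2
  … (3 more repeated)
19 duplicate windows → 36 − 19 = 17 distinct.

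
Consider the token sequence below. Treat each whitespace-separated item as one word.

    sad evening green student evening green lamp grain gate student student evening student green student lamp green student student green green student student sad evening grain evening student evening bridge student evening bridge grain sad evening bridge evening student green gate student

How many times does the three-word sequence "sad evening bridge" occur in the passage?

Scanning the 40 overlapping trigram windows for "sad evening bridge":
  position 35–37: sad evening bridge

1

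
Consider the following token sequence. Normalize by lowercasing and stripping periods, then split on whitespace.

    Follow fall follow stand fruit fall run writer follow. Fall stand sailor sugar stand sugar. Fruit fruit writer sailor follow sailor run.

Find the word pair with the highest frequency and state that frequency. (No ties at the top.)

"follow fall", 2 times

Bigram frequencies (highest first):
  follow fall: 2
  fall follow: 1
  follow stand: 1
  stand fruit: 1
  fruit fall: 1
  fall run: 1
  … (14 more, each ≤ 1)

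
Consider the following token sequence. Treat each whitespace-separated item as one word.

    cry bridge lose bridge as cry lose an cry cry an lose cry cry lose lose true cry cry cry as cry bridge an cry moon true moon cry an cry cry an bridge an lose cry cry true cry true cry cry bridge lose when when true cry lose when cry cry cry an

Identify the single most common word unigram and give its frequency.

"cry", 23 times

Unigram frequencies (highest first):
  cry: 23
  lose: 8
  an: 7
  bridge: 5
  true: 5
  when: 3
  … (2 more, each ≤ 2)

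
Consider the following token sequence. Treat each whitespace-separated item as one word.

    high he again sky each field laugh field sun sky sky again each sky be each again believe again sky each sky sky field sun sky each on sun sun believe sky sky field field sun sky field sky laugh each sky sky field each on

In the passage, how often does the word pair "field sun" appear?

3

Scanning the 45 overlapping bigram windows for "field sun":
  position 8–9: field sun
  position 24–25: field sun
  position 35–36: field sun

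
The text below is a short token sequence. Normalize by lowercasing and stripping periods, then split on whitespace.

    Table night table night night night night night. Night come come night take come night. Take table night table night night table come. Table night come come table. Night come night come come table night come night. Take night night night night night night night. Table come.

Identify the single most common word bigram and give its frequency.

Bigram frequencies (highest first):
  night night: 12
  table night: 7
  night come: 5
  night table: 4
  come night: 4
  come come: 3
  … (6 more, each ≤ 3)

"night night", 12 times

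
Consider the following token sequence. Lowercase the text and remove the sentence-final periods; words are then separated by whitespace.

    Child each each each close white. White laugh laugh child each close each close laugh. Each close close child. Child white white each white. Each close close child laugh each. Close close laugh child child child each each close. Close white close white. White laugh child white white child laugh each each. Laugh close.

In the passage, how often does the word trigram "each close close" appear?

4

Scanning the 52 overlapping trigram windows for "each close close":
  position 16–18: each close close
  position 25–27: each close close
  position 30–32: each close close
  position 38–40: each close close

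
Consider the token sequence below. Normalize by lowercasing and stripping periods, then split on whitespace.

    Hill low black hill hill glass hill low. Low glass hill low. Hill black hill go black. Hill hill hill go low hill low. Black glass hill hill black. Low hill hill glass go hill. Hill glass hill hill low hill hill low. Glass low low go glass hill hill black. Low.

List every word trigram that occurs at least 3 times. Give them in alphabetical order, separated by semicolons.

glass hill hill; hill hill glass

Trigram counts meeting the condition (at least 3 times):
  glass hill hill: 3
  hill hill glass: 3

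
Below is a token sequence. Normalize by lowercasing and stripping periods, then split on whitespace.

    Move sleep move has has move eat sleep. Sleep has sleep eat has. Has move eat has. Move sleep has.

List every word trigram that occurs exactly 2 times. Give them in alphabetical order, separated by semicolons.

Trigram counts meeting the condition (exactly 2 times):
  has has move: 2
  has move eat: 2

has has move; has move eat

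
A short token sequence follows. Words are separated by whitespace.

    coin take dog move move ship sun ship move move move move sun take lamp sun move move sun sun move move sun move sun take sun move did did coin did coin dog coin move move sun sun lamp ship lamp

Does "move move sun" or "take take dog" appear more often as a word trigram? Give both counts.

"move move sun" (4 vs 0)

"move move sun": 4 occurrences
"take take dog": 0 occurrences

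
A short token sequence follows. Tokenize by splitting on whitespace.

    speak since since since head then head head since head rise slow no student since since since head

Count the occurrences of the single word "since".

Scanning the 18 tokens for "since":
  position 2: since
  position 3: since
  position 4: since
  position 9: since
  position 15: since
  position 16: since
  position 17: since

7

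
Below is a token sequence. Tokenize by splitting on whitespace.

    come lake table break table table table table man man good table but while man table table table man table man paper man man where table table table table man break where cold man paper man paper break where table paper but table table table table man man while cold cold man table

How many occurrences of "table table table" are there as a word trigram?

Scanning the 51 overlapping trigram windows for "table table table":
  position 5–7: table table table
  position 6–8: table table table
  position 16–18: table table table
  position 26–28: table table table
  position 27–29: table table table
  position 43–45: table table table
  position 44–46: table table table

7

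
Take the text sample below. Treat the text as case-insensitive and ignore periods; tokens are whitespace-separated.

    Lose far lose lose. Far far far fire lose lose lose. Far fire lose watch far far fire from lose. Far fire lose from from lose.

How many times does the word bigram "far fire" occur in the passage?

Scanning the 25 overlapping bigram windows for "far fire":
  position 7–8: far fire
  position 12–13: far fire
  position 17–18: far fire
  position 21–22: far fire

4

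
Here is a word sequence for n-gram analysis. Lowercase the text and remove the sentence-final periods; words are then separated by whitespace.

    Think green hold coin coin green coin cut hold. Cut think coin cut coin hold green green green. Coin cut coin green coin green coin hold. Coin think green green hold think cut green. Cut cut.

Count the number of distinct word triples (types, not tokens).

30

36 tokens → 34 trigram windows in total.
Repeated trigrams (each contributes count−1 duplicates):
  coin green coin: 3
  coin cut coin: 2
  green coin cut: 2
4 duplicate windows → 34 − 4 = 30 distinct.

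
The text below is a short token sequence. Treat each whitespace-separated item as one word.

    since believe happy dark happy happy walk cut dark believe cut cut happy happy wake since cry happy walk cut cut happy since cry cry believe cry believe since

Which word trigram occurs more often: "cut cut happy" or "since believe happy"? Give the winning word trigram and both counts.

"cut cut happy": 2 occurrences
"since believe happy": 1 occurrence

"cut cut happy" (2 vs 1)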